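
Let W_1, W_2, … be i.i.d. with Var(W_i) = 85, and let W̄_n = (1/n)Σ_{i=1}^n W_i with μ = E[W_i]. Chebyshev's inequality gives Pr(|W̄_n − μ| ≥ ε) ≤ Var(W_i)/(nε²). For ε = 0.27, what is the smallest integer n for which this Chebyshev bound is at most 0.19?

6137

Require 85/(n·0.27²) ≤ 0.19, i.e. n ≥ 85/(0.19·0.27²) = 6136.741.
The smallest integer n is 6137.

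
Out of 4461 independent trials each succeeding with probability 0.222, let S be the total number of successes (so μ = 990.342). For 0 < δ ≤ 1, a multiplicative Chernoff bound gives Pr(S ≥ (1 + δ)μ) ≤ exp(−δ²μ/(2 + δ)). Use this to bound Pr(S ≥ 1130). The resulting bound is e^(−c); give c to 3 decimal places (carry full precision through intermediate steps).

Write 1130 = (1 + δ)μ, so δ = 1130/990.342 − 1 = 0.14102…
Then the exponent is δ²μ/(2 + δ) = (1130 − μ)² / (μ·(2 + δ)) = 9.198684.

9.199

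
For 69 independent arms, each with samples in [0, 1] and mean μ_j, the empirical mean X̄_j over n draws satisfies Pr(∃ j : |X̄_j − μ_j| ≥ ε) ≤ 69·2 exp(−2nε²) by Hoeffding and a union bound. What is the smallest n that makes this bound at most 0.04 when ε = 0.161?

Need 2·69·exp(−2nε²) ≤ 0.04, i.e. exp(−2nε²) ≤ 0.04/138.
So 2nε² ≥ ln(138/0.04) = 8.146130.
Hence n ≥ 8.146130/(2·0.161²) = 157.134.
The smallest integer n is 158.

158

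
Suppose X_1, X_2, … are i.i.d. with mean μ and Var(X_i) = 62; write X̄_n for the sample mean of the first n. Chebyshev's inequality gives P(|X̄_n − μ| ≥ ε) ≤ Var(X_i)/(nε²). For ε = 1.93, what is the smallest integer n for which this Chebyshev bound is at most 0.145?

Require 62/(n·1.93²) ≤ 0.145, i.e. n ≥ 62/(0.145·1.93²) = 114.791.
The smallest integer n is 115.

115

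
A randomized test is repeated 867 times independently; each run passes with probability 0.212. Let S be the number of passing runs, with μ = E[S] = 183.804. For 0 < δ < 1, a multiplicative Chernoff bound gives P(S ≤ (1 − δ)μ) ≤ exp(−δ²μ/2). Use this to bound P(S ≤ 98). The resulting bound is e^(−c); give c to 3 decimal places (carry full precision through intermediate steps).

Write 98 = (1 − δ)μ, so δ = 1 − 98/183.804 = 0.4668234…
Then the exponent is δ²μ/2 = (μ − 98)²/(2μ) = 20.027656.

20.028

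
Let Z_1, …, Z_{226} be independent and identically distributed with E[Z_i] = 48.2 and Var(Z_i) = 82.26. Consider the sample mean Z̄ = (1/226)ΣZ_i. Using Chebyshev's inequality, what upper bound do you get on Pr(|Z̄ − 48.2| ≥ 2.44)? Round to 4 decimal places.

0.0611

Var(Z̄) = Var(Z_i)/n = 82.26/226 = 0.36398.
Chebyshev: Pr(|Z̄ − 48.2| ≥ 2.44) ≤ Var(Z̄)/(2.44)² = 82.26/(226·2.44²) = 0.0611.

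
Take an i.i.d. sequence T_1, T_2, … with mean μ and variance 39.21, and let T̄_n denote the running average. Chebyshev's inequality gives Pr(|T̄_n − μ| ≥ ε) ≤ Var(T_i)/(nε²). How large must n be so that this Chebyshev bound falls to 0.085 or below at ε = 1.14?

Require 39.21/(n·1.14²) ≤ 0.085, i.e. n ≥ 39.21/(0.085·1.14²) = 354.951.
The smallest integer n is 355.

355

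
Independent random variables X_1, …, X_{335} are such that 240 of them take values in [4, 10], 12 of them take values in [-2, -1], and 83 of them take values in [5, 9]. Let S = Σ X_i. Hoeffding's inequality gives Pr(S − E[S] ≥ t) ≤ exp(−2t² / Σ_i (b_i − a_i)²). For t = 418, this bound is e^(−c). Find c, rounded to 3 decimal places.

Σ(b_i − a_i)² = 240·6² + 12·1² + 83·4² = 9980.
c = 2t² / 9980 = 2·418² / 9980 = 35.0148.

35.015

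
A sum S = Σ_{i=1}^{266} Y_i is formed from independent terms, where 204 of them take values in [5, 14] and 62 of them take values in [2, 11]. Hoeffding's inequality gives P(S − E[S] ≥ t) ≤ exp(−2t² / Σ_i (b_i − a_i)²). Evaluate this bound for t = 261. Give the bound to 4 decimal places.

0.0018

Σ(b_i − a_i)² = 204·9² + 62·9² = 21546.
Exponent = 2·261² / 21546 = 6.32331.
Bound = exp(−6.32331) = 0.00179.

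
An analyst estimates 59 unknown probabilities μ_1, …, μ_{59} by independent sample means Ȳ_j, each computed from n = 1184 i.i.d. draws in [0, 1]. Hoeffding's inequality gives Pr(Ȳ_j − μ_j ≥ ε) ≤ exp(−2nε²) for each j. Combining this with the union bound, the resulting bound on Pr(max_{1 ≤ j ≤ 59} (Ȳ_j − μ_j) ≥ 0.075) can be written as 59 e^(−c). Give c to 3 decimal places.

Union bound over the 59 events: Pr(max_{1 ≤ j ≤ 59} (Ȳ_j − μ_j) ≥ 0.075) ≤ 59·exp(−2nε²) = 59 exp(−2·1184·0.075²).
So c = 2·1184·0.075² = 13.3200.

13.320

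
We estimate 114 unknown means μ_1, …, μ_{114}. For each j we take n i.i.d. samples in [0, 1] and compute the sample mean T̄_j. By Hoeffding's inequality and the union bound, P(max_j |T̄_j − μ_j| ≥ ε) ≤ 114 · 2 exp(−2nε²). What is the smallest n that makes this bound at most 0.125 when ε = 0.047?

1700

Need 2·114·exp(−2nε²) ≤ 0.125, i.e. exp(−2nε²) ≤ 0.125/228.
So 2nε² ≥ ln(228/0.125) = 7.508787.
Hence n ≥ 7.508787/(2·0.047²) = 1699.590.
The smallest integer n is 1700.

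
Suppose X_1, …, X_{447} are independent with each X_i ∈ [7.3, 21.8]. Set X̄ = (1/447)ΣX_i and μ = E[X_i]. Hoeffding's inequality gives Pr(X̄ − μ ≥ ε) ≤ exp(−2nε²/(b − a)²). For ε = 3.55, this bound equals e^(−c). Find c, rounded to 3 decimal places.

53.587

c = 2nε²/(b − a)² = 2·447·3.55² / 14.5² = 53.5868.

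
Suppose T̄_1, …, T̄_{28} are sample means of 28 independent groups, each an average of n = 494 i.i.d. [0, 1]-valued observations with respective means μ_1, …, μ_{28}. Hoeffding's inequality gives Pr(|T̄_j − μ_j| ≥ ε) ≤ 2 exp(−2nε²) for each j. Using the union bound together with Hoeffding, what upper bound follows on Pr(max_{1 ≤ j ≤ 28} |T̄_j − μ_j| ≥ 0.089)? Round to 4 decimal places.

0.0224

Per-experiment Hoeffding bound: 2·exp(−2·494·0.089²) = 2·exp(−7.82595) = 0.00079848.
Union bound over 28 events: 28·0.00079848 = 0.02236.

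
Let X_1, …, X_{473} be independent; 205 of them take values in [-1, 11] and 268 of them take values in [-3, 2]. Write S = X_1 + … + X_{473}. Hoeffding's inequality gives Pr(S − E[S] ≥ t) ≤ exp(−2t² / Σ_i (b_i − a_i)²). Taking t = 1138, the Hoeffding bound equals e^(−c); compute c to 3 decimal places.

Σ(b_i − a_i)² = 205·12² + 268·5² = 36220.
c = 2t² / 36220 = 2·1138² / 36220 = 71.5099.

71.510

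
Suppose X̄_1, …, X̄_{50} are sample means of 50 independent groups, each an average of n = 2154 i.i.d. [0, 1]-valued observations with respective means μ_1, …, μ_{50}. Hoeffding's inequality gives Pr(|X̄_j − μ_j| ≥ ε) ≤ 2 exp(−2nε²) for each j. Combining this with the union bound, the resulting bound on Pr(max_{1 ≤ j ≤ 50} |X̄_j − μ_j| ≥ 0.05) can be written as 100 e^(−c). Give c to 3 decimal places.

10.770

Union bound over the 50 events: Pr(max_{1 ≤ j ≤ 50} |X̄_j − μ_j| ≥ 0.05) ≤ 50·2·exp(−2nε²) = 100 exp(−2·2154·0.05²).
So c = 2·2154·0.05² = 10.7700.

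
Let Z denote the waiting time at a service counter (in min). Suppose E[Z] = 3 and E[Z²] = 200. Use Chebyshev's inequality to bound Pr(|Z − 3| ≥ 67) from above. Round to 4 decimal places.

0.0425

Var(Z) = E[Z²] − (E[Z])² = 200 − 9 = 191.
Chebyshev's inequality: Pr(|Z − μ| ≥ t) ≤ Var(Z)/t² = 191/4489 = 0.0425.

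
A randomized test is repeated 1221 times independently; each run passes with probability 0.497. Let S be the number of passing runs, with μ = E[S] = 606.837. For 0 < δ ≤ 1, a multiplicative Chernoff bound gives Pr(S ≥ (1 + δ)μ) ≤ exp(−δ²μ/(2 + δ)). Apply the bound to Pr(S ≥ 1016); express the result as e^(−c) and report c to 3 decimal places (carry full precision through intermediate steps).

Write 1016 = (1 + δ)μ, so δ = 1016/606.837 − 1 = 0.6742552…
Then the exponent is δ²μ/(2 + δ) = (1016 − μ)² / (μ·(2 + δ)) = 103.161538.

103.162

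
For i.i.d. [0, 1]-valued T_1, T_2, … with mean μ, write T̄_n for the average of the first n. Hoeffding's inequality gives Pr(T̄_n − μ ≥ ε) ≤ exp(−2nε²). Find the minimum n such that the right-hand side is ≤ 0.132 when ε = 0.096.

Require exp(−2nε²) ≤ 0.132, i.e. 2nε² ≥ ln(1/0.132) = 2.024953.
So n ≥ 2.024953 / (2·0.096²) = 109.861.
The smallest integer n is 110.

110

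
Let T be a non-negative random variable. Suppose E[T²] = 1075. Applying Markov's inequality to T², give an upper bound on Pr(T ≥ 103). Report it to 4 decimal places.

0.1013

Since T ≥ 0, the event {T ≥ 103} is the same as {T² ≥ 10609}.
Markov's inequality applied to T² gives Pr(T² ≥ 10609) ≤ E[T²]/10609 = 1075/10609 = 0.1013.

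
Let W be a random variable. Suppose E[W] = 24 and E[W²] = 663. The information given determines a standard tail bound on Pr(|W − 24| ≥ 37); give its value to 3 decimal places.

The first two moments determine the variance, so Chebyshev's inequality is the sharpest standard bound available.
Var(W) = E[W²] − (E[W])² = 663 − 576 = 87.
Chebyshev's inequality: Pr(|W − μ| ≥ t) ≤ Var(W)/t² = 87/1369 = 0.0636.

0.064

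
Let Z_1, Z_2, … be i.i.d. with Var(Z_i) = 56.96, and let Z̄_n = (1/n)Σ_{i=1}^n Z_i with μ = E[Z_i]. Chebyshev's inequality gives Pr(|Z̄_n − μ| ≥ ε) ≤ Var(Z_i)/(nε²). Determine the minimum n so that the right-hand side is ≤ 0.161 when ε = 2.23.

Require 56.96/(n·2.23²) ≤ 0.161, i.e. n ≥ 56.96/(0.161·2.23²) = 71.143.
The smallest integer n is 72.

72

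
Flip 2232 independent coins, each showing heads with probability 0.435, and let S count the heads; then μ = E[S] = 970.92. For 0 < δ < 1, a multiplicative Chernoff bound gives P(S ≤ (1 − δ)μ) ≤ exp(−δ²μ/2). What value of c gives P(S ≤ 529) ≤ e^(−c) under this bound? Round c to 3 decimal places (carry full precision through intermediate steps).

Write 529 = (1 − δ)μ, so δ = 1 − 529/970.92 = 0.4551559…
Then the exponent is δ²μ/2 = (μ − 529)²/(2μ) = 100.571255.

100.571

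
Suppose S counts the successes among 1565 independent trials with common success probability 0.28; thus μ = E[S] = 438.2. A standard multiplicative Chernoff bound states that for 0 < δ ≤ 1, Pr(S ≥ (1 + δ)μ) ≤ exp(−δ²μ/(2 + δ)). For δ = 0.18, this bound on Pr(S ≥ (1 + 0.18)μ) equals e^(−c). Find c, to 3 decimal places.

c = δ²μ/(2 + δ) = 0.18²·438.2/(2 + 0.18) = 6.5127.

6.513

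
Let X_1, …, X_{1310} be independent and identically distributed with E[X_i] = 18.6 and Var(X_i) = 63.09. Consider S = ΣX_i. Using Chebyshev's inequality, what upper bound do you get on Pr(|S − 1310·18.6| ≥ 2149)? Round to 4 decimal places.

Var(S) = n·Var(X_i) = 1310·63.09 = 82647.9.
Chebyshev: Pr(|S − 1310·18.6| ≥ 2149) ≤ Var(S)/2149² = 82647.9/4618201 = 0.0179.

0.0179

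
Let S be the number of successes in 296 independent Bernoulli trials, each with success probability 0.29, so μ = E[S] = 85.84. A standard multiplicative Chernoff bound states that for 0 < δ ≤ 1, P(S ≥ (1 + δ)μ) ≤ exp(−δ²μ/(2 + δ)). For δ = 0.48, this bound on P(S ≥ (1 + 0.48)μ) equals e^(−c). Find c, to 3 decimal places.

7.975

c = δ²μ/(2 + δ) = 0.48²·85.84/(2 + 0.48) = 7.9748.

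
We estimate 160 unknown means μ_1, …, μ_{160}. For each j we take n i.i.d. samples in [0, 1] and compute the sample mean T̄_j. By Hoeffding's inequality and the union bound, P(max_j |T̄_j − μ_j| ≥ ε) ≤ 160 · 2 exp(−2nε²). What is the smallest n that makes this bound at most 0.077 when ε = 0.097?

443

Need 2·160·exp(−2nε²) ≤ 0.077, i.e. exp(−2nε²) ≤ 0.077/320.
So 2nε² ≥ ln(320/0.077) = 8.332271.
Hence n ≥ 8.332271/(2·0.097²) = 442.782.
The smallest integer n is 443.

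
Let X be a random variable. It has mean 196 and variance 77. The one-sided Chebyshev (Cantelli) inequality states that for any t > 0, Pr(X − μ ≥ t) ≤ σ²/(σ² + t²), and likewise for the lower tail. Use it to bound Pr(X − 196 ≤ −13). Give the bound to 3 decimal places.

0.313

Here σ² = 77 and t = 13, so σ² + t² = 246.
Cantelli's bound: 77/246 = 0.3130.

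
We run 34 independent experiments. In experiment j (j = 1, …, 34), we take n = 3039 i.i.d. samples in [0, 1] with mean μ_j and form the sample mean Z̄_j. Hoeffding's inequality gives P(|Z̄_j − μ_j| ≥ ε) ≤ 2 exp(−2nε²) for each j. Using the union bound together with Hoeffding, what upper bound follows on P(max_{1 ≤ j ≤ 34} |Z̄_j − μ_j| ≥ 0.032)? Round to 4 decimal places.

0.1347

Per-experiment Hoeffding bound: 2·exp(−2·3039·0.032²) = 2·exp(−6.22387) = 0.0039631.
Union bound over 34 events: 34·0.0039631 = 0.13475.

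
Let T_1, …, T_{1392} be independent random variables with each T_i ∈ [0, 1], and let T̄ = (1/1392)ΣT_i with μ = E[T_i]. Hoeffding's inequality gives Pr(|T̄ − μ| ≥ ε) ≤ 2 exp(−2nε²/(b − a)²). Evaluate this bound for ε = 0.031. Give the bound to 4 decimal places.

Exponent: 2nε²/(b − a)² = 2·1392·0.031² / 1² = 2.67542.
Bound = 2·exp(−2.67542) = 0.13776.

0.1378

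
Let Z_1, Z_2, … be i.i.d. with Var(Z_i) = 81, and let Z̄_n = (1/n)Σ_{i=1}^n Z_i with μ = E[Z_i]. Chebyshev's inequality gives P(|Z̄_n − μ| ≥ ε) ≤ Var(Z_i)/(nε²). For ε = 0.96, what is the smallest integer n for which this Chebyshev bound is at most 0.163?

Require 81/(n·0.96²) ≤ 0.163, i.e. n ≥ 81/(0.163·0.96²) = 539.206.
The smallest integer n is 540.

540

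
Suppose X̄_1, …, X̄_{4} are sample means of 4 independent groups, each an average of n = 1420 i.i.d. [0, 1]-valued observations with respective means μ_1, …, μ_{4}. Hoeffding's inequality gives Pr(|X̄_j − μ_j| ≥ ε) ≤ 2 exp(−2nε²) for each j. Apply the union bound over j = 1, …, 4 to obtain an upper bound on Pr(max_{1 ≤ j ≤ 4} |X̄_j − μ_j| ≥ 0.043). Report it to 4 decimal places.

0.0419

Per-experiment Hoeffding bound: 2·exp(−2·1420·0.043²) = 2·exp(−5.25116) = 0.010483.
Union bound over 4 events: 4·0.010483 = 0.04193.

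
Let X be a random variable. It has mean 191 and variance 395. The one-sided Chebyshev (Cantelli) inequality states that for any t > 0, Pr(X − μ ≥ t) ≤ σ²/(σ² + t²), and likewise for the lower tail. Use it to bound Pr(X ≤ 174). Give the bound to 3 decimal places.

0.577

Here σ² = 395 and t = 17, so σ² + t² = 684.
Cantelli's bound: 395/684 = 0.5775.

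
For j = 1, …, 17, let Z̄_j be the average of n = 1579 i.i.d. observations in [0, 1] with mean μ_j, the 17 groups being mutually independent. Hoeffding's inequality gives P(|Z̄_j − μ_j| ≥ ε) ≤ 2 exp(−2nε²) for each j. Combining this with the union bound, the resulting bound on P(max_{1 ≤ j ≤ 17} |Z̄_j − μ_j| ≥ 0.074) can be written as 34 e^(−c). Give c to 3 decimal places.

Union bound over the 17 events: P(max_{1 ≤ j ≤ 17} |Z̄_j − μ_j| ≥ 0.074) ≤ 17·2·exp(−2nε²) = 34 exp(−2·1579·0.074²).
So c = 2·1579·0.074² = 17.2932.

17.293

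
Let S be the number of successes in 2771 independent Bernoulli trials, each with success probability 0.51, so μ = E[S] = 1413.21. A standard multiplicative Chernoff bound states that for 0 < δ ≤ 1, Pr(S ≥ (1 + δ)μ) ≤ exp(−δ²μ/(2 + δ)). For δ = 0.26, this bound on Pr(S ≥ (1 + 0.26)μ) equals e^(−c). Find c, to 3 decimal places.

c = δ²μ/(2 + δ) = 0.26²·1413.21/(2 + 0.26) = 42.2712.

42.271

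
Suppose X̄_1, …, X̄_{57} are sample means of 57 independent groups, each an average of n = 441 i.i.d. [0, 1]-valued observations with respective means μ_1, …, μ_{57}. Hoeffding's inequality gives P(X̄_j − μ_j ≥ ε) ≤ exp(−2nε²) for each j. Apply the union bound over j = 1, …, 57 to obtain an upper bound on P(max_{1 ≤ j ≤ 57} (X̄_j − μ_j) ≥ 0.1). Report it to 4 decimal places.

Per-experiment Hoeffding bound: exp(−2·441·0.1²) = exp(−8.82000) = 0.00014775.
Union bound over 57 events: 57·0.00014775 = 0.00842.

0.0084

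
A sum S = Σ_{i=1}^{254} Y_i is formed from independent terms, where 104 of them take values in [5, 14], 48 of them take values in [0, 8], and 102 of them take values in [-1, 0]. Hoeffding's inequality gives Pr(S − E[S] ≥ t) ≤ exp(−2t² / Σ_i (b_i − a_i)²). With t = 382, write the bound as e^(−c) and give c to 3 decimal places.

25.164

Σ(b_i − a_i)² = 104·9² + 48·8² + 102·1² = 11598.
c = 2t² / 11598 = 2·382² / 11598 = 25.1636.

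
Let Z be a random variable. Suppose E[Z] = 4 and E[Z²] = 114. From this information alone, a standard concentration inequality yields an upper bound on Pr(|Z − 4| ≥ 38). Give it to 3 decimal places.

0.068

The first two moments determine the variance, so Chebyshev's inequality is the sharpest standard bound available.
Var(Z) = E[Z²] − (E[Z])² = 114 − 16 = 98.
Chebyshev's inequality: Pr(|Z − μ| ≥ t) ≤ Var(Z)/t² = 98/1444 = 0.0679.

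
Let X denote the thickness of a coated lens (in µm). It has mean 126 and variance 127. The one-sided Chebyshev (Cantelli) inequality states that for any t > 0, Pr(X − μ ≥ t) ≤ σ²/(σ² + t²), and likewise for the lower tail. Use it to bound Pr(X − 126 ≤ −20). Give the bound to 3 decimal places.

0.241

Here σ² = 127 and t = 20, so σ² + t² = 527.
Cantelli's bound: 127/527 = 0.2410.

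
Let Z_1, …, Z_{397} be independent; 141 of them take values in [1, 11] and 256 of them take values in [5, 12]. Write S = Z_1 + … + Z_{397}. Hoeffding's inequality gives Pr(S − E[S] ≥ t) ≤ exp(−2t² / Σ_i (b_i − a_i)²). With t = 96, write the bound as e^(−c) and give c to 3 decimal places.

Σ(b_i − a_i)² = 141·10² + 256·7² = 26644.
c = 2t² / 26644 = 2·96² / 26644 = 0.6918.

0.692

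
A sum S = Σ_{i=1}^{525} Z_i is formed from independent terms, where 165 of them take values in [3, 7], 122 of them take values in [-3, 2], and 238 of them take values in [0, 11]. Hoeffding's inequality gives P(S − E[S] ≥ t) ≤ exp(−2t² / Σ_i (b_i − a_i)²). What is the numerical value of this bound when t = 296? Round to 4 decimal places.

Σ(b_i − a_i)² = 165·4² + 122·5² + 238·11² = 34488.
Exponent = 2·296² / 34488 = 5.08096.
Bound = exp(−5.08096) = 0.00621.

0.0062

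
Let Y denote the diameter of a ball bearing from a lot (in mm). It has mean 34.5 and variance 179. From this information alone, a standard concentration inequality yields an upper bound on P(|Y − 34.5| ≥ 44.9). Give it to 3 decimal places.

0.089

Mean and variance are known, so Chebyshev's inequality applies.
Chebyshev: P(|Y − μ| ≥ t) ≤ Var(Y)/t².
Bound = 179 / 2016.01 = 0.0888.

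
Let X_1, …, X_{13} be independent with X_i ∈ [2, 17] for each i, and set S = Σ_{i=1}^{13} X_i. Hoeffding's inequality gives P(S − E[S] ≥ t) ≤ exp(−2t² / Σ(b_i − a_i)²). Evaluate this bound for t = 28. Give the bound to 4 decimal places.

Σ(b_i − a_i)² = 13·(15)² = 2925.
Exponent = 2·28²/2925 = 0.5361.
Bound = exp(−0.5361) = 0.58504.

0.5850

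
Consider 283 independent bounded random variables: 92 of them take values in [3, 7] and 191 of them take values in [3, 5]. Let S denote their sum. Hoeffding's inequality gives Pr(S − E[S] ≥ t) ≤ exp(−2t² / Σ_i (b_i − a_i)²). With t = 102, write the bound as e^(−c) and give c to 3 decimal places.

9.306

Σ(b_i − a_i)² = 92·4² + 191·2² = 2236.
c = 2t² / 2236 = 2·102² / 2236 = 9.3059.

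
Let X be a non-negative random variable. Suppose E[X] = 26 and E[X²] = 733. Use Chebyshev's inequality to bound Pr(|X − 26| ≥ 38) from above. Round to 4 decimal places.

Var(X) = E[X²] − (E[X])² = 733 − 676 = 57.
Chebyshev's inequality: Pr(|X − μ| ≥ t) ≤ Var(X)/t² = 57/1444 = 0.0395.

0.0395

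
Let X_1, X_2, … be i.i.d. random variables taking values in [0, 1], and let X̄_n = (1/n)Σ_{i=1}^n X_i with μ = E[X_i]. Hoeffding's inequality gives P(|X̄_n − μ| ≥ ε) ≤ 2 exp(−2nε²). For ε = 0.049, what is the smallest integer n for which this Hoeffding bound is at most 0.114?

597

Require 2·exp(−2nε²) ≤ 0.114, i.e. 2nε² ≥ ln(2/0.114) = 2.864704.
So n ≥ 2.864704 / (2·0.049²) = 596.565.
The smallest integer n is 597.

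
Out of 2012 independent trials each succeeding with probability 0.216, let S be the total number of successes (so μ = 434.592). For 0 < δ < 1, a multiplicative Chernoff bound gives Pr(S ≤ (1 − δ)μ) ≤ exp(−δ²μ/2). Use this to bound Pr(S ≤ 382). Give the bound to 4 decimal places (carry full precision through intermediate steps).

0.0415

Write 382 = (1 − δ)μ, so δ = 1 − 382/434.592 = 0.1210147…
Then the exponent is δ²μ/2 = (μ − 382)²/(2μ) = 3.182201.
Bound = exp(−3.182201) = 0.04149.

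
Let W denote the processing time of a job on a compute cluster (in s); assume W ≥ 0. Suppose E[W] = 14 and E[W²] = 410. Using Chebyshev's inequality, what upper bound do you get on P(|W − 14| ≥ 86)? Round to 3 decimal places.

0.029

Var(W) = E[W²] − (E[W])² = 410 − 196 = 214.
Chebyshev's inequality: P(|W − μ| ≥ t) ≤ Var(W)/t² = 214/7396 = 0.0289.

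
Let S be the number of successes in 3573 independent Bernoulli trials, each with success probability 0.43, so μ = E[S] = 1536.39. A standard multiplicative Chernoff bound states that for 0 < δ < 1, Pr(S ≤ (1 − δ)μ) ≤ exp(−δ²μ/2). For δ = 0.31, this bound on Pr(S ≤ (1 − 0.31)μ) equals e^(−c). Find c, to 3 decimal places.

73.824

c = δ²μ/2 = 0.31²·1536.39/2 = 73.8235.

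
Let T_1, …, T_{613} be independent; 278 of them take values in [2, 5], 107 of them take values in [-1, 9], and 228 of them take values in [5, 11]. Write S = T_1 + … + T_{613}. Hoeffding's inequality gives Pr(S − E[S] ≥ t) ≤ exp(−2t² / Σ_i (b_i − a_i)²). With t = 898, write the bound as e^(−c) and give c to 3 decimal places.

Σ(b_i − a_i)² = 278·3² + 107·10² + 228·6² = 21410.
c = 2t² / 21410 = 2·898² / 21410 = 75.3297.

75.330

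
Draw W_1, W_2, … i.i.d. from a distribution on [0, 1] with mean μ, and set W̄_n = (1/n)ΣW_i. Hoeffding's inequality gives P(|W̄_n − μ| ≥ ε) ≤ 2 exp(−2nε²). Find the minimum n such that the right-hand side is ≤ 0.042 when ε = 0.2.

Require 2·exp(−2nε²) ≤ 0.042, i.e. 2nε² ≥ ln(2/0.042) = 3.863233.
So n ≥ 3.863233 / (2·0.2²) = 48.290.
The smallest integer n is 49.

49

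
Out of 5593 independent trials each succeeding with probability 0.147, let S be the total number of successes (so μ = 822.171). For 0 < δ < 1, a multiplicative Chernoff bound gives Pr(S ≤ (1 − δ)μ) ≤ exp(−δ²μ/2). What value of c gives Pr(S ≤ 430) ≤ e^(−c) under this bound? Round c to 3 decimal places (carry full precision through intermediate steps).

93.532

Write 430 = (1 − δ)μ, so δ = 1 − 430/822.171 = 0.4769944…
Then the exponent is δ²μ/2 = (μ − 430)²/(2μ) = 93.531694.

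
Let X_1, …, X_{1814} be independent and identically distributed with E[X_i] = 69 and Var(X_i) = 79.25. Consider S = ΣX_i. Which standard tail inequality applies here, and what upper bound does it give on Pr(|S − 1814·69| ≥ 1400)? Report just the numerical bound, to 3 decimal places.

With mean and variance of each term known, Chebyshev's inequality bounds the deviation of the sum (or sample mean).
Var(S) = n·Var(X_i) = 1814·79.25 = 143759.5.
Chebyshev: Pr(|S − 1814·69| ≥ 1400) ≤ Var(S)/1400² = 143759.5/1960000 = 0.0733.

0.073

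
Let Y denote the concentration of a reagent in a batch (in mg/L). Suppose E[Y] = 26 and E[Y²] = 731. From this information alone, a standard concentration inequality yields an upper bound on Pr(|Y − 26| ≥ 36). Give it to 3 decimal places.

0.042

The first two moments determine the variance, so Chebyshev's inequality is the sharpest standard bound available.
Var(Y) = E[Y²] − (E[Y])² = 731 − 676 = 55.
Chebyshev's inequality: Pr(|Y − μ| ≥ t) ≤ Var(Y)/t² = 55/1296 = 0.0424.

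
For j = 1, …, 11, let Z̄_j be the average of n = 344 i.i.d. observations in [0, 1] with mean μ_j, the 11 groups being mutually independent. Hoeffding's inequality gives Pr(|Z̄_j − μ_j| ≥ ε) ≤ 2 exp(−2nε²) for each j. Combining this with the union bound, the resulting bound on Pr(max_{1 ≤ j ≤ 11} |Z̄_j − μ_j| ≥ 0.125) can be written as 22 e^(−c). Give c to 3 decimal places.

Union bound over the 11 events: Pr(max_{1 ≤ j ≤ 11} |Z̄_j − μ_j| ≥ 0.125) ≤ 11·2·exp(−2nε²) = 22 exp(−2·344·0.125²).
So c = 2·344·0.125² = 10.7500.

10.750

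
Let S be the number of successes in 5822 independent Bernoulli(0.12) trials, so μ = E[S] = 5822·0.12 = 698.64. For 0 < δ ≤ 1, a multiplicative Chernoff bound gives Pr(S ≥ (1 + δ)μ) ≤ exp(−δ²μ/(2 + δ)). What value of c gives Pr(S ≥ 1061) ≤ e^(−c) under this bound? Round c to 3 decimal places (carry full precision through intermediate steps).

Write 1061 = (1 + δ)μ, so δ = 1061/698.64 − 1 = 0.5186648…
Then the exponent is δ²μ/(2 + δ) = (1061 − μ)² / (μ·(2 + δ)) = 74.620246.

74.620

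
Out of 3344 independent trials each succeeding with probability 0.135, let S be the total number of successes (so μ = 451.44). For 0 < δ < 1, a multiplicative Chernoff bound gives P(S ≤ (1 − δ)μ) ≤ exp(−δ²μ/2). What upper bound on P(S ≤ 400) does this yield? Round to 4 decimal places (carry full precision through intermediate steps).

Write 400 = (1 − δ)μ, so δ = 1 − 400/451.44 = 0.1139465…
Then the exponent is δ²μ/2 = (μ − 400)²/(2μ) = 2.930704.
Bound = exp(−2.930704) = 0.05336.

0.0534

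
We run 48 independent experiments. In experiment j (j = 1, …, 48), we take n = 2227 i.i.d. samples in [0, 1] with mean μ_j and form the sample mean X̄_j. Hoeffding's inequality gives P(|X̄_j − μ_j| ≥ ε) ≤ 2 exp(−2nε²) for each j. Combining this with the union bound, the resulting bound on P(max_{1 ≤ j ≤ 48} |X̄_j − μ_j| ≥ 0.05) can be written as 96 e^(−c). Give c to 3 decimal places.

11.135

Union bound over the 48 events: P(max_{1 ≤ j ≤ 48} |X̄_j − μ_j| ≥ 0.05) ≤ 48·2·exp(−2nε²) = 96 exp(−2·2227·0.05²).
So c = 2·2227·0.05² = 11.1350.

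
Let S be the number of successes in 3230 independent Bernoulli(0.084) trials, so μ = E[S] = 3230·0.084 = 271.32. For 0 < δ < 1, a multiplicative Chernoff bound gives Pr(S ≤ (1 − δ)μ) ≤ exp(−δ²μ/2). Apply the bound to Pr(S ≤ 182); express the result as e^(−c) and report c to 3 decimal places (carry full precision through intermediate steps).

14.702

Write 182 = (1 − δ)μ, so δ = 1 − 182/271.32 = 0.3292054…
Then the exponent is δ²μ/2 = (μ − 182)²/(2μ) = 14.702312.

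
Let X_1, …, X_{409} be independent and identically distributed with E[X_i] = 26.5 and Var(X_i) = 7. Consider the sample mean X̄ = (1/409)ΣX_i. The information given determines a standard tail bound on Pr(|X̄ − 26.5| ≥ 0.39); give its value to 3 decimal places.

With mean and variance of each term known, Chebyshev's inequality bounds the deviation of the sum (or sample mean).
Var(X̄) = Var(X_i)/n = 7/409 = 0.017115.
Chebyshev: Pr(|X̄ − 26.5| ≥ 0.39) ≤ Var(X̄)/(0.39)² = 7/(409·0.39²) = 0.1125.

0.113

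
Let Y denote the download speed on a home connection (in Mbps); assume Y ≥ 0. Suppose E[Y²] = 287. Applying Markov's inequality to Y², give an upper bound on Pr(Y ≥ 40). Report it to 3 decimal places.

0.179

Since Y ≥ 0, the event {Y ≥ 40} is the same as {Y² ≥ 1600}.
Markov's inequality applied to Y² gives Pr(Y² ≥ 1600) ≤ E[Y²]/1600 = 287/1600 = 0.1794.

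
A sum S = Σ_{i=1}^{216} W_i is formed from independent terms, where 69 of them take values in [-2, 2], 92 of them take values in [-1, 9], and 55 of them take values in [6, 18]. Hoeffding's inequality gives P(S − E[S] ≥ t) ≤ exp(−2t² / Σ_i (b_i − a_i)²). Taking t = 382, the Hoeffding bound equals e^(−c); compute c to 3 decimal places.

16.014

Σ(b_i − a_i)² = 69·4² + 92·10² + 55·12² = 18224.
c = 2t² / 18224 = 2·382² / 18224 = 16.0145.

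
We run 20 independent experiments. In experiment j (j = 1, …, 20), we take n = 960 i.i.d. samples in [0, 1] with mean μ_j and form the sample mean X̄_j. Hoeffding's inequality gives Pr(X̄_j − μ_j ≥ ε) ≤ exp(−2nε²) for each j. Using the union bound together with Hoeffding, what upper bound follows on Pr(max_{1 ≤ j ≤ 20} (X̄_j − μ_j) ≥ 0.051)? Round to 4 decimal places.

0.1356

Per-experiment Hoeffding bound: exp(−2·960·0.051²) = exp(−4.99392) = 0.006779.
Union bound over 20 events: 20·0.006779 = 0.13558.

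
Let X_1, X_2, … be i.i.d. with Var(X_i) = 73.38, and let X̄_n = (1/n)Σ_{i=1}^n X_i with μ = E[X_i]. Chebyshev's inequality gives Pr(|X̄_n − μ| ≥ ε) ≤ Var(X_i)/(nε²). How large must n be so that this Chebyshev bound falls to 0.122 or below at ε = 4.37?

32

Require 73.38/(n·4.37²) ≤ 0.122, i.e. n ≥ 73.38/(0.122·4.37²) = 31.496.
The smallest integer n is 32.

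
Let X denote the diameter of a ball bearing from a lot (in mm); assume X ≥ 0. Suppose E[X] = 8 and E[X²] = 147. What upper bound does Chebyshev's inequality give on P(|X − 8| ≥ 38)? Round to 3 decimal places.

0.057

Var(X) = E[X²] − (E[X])² = 147 − 64 = 83.
Chebyshev's inequality: P(|X − μ| ≥ t) ≤ Var(X)/t² = 83/1444 = 0.0575.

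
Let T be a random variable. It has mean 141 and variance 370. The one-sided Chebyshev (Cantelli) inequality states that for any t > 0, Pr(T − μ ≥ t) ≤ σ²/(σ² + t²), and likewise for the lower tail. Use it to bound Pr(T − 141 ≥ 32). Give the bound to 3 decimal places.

Here σ² = 370 and t = 32, so σ² + t² = 1394.
Cantelli's bound: 370/1394 = 0.2654.

0.265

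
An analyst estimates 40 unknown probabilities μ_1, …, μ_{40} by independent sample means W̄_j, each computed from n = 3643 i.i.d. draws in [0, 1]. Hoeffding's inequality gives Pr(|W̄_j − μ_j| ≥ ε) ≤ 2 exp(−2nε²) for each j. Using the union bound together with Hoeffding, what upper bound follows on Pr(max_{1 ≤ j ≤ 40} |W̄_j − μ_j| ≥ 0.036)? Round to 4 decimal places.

0.0063

Per-experiment Hoeffding bound: 2·exp(−2·3643·0.036²) = 2·exp(−9.44266) = 0.00015854.
Union bound over 40 events: 40·0.00015854 = 0.00634.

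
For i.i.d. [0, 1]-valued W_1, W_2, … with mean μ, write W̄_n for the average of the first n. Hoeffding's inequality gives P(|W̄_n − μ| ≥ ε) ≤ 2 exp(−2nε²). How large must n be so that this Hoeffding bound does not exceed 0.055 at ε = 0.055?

Require 2·exp(−2nε²) ≤ 0.055, i.e. 2nε² ≥ ln(2/0.055) = 3.593569.
So n ≥ 3.593569 / (2·0.055²) = 593.978.
The smallest integer n is 594.

594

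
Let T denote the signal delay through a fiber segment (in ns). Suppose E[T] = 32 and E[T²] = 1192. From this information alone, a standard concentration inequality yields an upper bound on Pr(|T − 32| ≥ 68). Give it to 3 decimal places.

0.036

The first two moments determine the variance, so Chebyshev's inequality is the sharpest standard bound available.
Var(T) = E[T²] − (E[T])² = 1192 − 1024 = 168.
Chebyshev's inequality: Pr(|T − μ| ≥ t) ≤ Var(T)/t² = 168/4624 = 0.0363.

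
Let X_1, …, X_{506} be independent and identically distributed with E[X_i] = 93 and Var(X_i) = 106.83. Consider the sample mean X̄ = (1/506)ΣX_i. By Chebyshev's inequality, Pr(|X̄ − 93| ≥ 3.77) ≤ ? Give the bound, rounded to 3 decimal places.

Var(X̄) = Var(X_i)/n = 106.83/506 = 0.21113.
Chebyshev: Pr(|X̄ − 93| ≥ 3.77) ≤ Var(X̄)/(3.77)² = 106.83/(506·3.77²) = 0.0149.

0.015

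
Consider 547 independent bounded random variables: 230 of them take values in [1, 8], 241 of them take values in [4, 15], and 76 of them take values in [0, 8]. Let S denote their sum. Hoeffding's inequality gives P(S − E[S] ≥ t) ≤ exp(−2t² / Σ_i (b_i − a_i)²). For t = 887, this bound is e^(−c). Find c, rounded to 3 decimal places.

Σ(b_i − a_i)² = 230·7² + 241·11² + 76·8² = 45295.
c = 2t² / 45295 = 2·887² / 45295 = 34.7398.

34.740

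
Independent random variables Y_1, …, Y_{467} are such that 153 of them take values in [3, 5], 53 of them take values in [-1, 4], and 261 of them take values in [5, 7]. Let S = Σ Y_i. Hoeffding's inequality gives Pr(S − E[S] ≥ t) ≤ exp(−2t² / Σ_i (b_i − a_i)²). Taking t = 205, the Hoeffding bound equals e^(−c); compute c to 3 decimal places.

28.195

Σ(b_i − a_i)² = 153·2² + 53·5² + 261·2² = 2981.
c = 2t² / 2981 = 2·205² / 2981 = 28.1952.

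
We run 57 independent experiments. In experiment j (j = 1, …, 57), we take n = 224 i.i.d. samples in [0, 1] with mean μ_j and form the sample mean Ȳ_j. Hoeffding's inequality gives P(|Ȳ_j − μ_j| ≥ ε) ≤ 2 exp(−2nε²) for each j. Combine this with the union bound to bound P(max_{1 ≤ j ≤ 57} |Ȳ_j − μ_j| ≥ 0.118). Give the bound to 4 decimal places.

0.2227

Per-experiment Hoeffding bound: 2·exp(−2·224·0.118²) = 2·exp(−6.23795) = 0.0039077.
Union bound over 57 events: 57·0.0039077 = 0.22274.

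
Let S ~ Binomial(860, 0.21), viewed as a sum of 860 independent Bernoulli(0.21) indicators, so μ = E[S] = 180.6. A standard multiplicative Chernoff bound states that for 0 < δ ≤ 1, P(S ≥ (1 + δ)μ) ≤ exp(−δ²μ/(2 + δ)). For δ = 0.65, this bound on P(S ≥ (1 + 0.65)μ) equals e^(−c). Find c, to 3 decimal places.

28.794

c = δ²μ/(2 + δ) = 0.65²·180.6/(2 + 0.65) = 28.7938.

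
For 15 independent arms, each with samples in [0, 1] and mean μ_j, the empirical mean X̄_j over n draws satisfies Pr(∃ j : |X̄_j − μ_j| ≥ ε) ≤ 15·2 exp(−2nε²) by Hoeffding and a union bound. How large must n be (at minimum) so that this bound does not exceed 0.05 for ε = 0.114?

247

Need 2·15·exp(−2nε²) ≤ 0.05, i.e. exp(−2nε²) ≤ 0.05/30.
So 2nε² ≥ ln(30/0.05) = 6.396930.
Hence n ≥ 6.396930/(2·0.114²) = 246.111.
The smallest integer n is 247.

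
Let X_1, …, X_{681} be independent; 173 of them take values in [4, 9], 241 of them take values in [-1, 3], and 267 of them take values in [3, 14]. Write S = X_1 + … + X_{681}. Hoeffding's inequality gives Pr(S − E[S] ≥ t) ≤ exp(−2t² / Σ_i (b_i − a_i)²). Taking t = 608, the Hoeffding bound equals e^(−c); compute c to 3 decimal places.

18.260

Σ(b_i − a_i)² = 173·5² + 241·4² + 267·11² = 40488.
c = 2t² / 40488 = 2·608² / 40488 = 18.2604.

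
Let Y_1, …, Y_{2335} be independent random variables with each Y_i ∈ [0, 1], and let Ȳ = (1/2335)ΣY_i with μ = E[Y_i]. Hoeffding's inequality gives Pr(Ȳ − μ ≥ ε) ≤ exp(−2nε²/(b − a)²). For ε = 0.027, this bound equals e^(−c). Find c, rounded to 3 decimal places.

c = 2nε²/(b − a)² = 2·2335·0.027² / 1² = 3.4044.

3.404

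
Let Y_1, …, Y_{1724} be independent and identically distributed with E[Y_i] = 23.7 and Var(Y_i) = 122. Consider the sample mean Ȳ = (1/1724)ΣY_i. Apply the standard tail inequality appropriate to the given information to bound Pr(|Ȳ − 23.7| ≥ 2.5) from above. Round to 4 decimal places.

0.0113

With mean and variance of each term known, Chebyshev's inequality bounds the deviation of the sum (or sample mean).
Var(Ȳ) = Var(Y_i)/n = 122/1724 = 0.070766.
Chebyshev: Pr(|Ȳ − 23.7| ≥ 2.5) ≤ Var(Ȳ)/(2.5)² = 122/(1724·2.5²) = 0.0113.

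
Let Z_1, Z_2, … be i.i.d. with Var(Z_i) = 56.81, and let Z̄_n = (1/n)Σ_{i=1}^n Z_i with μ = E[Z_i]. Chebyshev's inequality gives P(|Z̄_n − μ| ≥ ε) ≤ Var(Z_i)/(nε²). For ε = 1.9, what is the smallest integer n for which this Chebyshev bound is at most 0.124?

127

Require 56.81/(n·1.9²) ≤ 0.124, i.e. n ≥ 56.81/(0.124·1.9²) = 126.910.
The smallest integer n is 127.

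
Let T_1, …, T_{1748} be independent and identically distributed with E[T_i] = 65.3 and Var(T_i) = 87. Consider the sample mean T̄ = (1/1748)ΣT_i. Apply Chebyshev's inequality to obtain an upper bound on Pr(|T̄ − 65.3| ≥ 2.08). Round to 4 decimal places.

0.0115

Var(T̄) = Var(T_i)/n = 87/1748 = 0.049771.
Chebyshev: Pr(|T̄ − 65.3| ≥ 2.08) ≤ Var(T̄)/(2.08)² = 87/(1748·2.08²) = 0.0115.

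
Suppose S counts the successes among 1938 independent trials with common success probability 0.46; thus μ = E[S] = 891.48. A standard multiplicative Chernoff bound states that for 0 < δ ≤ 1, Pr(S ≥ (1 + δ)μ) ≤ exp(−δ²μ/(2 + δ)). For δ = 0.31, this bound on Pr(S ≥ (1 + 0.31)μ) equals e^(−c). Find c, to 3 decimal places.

37.087

c = δ²μ/(2 + δ) = 0.31²·891.48/(2 + 0.31) = 37.0871.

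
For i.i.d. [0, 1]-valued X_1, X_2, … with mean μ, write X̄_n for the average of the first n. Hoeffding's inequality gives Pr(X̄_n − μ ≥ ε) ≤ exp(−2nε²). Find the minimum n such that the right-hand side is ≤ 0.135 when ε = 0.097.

Require exp(−2nε²) ≤ 0.135, i.e. 2nε² ≥ ln(1/0.135) = 2.002481.
So n ≥ 2.002481 / (2·0.097²) = 106.413.
The smallest integer n is 107.

107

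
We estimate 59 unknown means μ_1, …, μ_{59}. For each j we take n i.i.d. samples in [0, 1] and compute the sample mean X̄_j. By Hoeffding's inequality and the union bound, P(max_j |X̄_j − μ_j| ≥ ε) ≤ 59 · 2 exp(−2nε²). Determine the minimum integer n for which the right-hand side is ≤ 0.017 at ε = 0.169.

155

Need 2·59·exp(−2nε²) ≤ 0.017, i.e. exp(−2nε²) ≤ 0.017/118.
So 2nε² ≥ ln(118/0.017) = 8.845227.
Hence n ≥ 8.845227/(2·0.169²) = 154.848.
The smallest integer n is 155.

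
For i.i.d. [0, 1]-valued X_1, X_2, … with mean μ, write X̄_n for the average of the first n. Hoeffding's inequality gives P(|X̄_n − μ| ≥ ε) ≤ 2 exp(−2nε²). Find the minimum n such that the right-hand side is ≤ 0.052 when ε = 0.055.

604

Require 2·exp(−2nε²) ≤ 0.052, i.e. 2nε² ≥ ln(2/0.052) = 3.649659.
So n ≥ 3.649659 / (2·0.055²) = 603.249.
The smallest integer n is 604.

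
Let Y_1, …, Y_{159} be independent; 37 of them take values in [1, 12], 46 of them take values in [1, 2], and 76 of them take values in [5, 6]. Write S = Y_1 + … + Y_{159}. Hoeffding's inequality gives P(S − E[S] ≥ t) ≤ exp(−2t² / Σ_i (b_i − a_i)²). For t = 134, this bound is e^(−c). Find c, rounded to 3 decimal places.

Σ(b_i − a_i)² = 37·11² + 46·1² + 76·1² = 4599.
c = 2t² / 4599 = 2·134² / 4599 = 7.8087.

7.809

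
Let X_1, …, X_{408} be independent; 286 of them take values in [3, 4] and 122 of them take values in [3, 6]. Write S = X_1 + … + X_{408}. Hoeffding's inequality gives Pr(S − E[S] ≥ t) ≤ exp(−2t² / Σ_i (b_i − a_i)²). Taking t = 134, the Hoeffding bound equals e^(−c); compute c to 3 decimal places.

25.948

Σ(b_i − a_i)² = 286·1² + 122·3² = 1384.
c = 2t² / 1384 = 2·134² / 1384 = 25.9480.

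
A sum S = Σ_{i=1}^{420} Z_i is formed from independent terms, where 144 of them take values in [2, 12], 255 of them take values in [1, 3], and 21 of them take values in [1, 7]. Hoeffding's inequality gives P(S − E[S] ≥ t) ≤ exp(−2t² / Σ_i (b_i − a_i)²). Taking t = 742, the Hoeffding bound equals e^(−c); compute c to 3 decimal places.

Σ(b_i − a_i)² = 144·10² + 255·2² + 21·6² = 16176.
c = 2t² / 16176 = 2·742² / 16176 = 68.0717.

68.072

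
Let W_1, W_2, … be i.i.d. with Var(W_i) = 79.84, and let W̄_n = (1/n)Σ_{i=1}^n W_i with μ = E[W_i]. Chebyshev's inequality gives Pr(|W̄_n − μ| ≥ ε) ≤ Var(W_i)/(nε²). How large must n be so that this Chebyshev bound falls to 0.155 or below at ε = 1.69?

181

Require 79.84/(n·1.69²) ≤ 0.155, i.e. n ≥ 79.84/(0.155·1.69²) = 180.350.
The smallest integer n is 181.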